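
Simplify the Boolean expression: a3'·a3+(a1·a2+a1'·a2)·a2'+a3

a3

a3'·a3+(a1·a2+a1'·a2)·a2'+a3
= a3'·a3+a2·a2'+a3   [distribution]
= a2·a2'+a3   [complement / identity]
= a3   [complement / identity]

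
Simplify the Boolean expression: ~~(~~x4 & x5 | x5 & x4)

~~(~~x4 & x5 | x5 & x4)
= ~~((~~x4 | x4) & x5)
= (~~x4 | x4) & x5
= (x4 | x4) & x5
= x4 & x5

x4 & x5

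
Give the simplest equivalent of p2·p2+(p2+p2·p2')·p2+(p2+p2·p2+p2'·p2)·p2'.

p2

p2·p2+(p2+p2·p2')·p2+(p2+p2·p2+p2'·p2)·p2'
= p2·p2+(p2+p2·p2')·p2+(p2+p2)·p2'   (distribution)
= p2·p2+p2·p2+(p2+p2)·p2'   (complement / identity)
= (p2+p2)·p2+(p2+p2)·p2'   (distribution)
= p2+p2   (distribution)
= p2   (idempotence)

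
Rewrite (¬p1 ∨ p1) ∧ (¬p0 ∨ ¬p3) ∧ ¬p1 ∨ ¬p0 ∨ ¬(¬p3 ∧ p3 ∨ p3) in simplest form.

¬p0 ∨ ¬p3

(¬p1 ∨ p1) ∧ (¬p0 ∨ ¬p3) ∧ ¬p1 ∨ ¬p0 ∨ ¬(¬p3 ∧ p3 ∨ p3)
= (¬p1 ∨ p1) ∧ (¬p0 ∨ ¬p3) ∧ ¬p1 ∨ ¬p0 ∨ ¬p3   [complement / identity]
= (¬p0 ∨ ¬p3) ∧ ¬p1 ∨ ¬p0 ∨ ¬p3   [complement / identity]
= ¬p0 ∨ ¬p3   [absorption]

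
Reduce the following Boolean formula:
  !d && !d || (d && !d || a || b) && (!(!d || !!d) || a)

!d || a

!d && !d || (d && !d || a || b) && (!(!d || !!d) || a)
= !d && !d || (d && !d || a || b) && (d && !d || a)   — De Morgan
= !d && !d || d && !d || a   — absorption
= !d && !d || a   — complement / identity
= !d || a   — idempotence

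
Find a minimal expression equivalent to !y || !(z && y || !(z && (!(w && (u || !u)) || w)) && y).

!y

!y || !(z && y || !(z && (!(w && (u || !u)) || w)) && y)
= !y || !(z && y || !(z && (!w || w)) && y)   (complement / identity)
= !y || !(z && y || !z && y)   (complement / identity)
= !y || !y   (distribution)
= !y   (idempotence)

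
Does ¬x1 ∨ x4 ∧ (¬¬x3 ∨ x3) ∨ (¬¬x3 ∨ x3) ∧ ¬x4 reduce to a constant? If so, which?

¬x1 ∨ x4 ∧ (¬¬x3 ∨ x3) ∨ (¬¬x3 ∨ x3) ∧ ¬x4
= ¬x1 ∨ ¬¬x3 ∨ x3   — distribution
= ¬x1 ∨ x3 ∨ x3   — double negation
= ¬x1 ∨ x3   — idempotence
This depends on x1, x3, so it is not a constant.

no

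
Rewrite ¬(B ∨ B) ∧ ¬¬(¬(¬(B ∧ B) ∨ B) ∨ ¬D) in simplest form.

¬B ∧ ¬D

¬(B ∨ B) ∧ ¬¬(¬(¬(B ∧ B) ∨ B) ∨ ¬D)
= ¬(B ∨ B) ∧ ¬¬(¬(¬B ∨ B) ∨ ¬D)   — idempotence
= ¬B ∧ ¬¬(¬(¬B ∨ B) ∨ ¬D)   — idempotence
= ¬B ∧ ¬((¬B ∨ B) ∧ D)   — De Morgan
= ¬B ∧ ¬D   — complement / identity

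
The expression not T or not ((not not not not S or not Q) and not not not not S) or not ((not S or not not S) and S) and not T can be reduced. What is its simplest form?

not T or not ((not not not not S or not Q) and not not not not S) or not ((not S or not not S) and S) and not T
= not T or not not not not not S or not ((not S or not not S) and S) and not T   [absorption]
= not T or not not not not not S or not ((not S or S) and S) and not T   [double negation]
= not T or not not not S or not ((not S or S) and S) and not T   [double negation]
= not T or not S or not ((not S or S) and S) and not T   [double negation]
= not T or not S or not S and not T   [complement / identity]
= not T or not S   [absorption]

not T or not S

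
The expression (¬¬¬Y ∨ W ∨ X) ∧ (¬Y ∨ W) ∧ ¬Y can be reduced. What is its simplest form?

¬Y

(¬¬¬Y ∨ W ∨ X) ∧ (¬Y ∨ W) ∧ ¬Y
= (¬Y ∨ W ∨ X) ∧ (¬Y ∨ W) ∧ ¬Y   (double negation)
= (¬Y ∨ W) ∧ ¬Y   (absorption)
= ¬Y   (absorption)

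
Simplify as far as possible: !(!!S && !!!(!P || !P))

!S || !P

!(!!S && !!!(!P || !P))
= !S || !!(!P || !P)   [De Morgan]
= !S || !!!P   [idempotence]
= !S || !P   [double negation]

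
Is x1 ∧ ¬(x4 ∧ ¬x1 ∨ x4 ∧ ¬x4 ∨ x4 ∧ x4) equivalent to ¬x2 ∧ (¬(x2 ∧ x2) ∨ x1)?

E1: x1 ∧ ¬(x4 ∧ ¬x1 ∨ x4 ∧ ¬x4 ∨ x4 ∧ x4)
    = x1 ∧ ¬(x4 ∧ ¬x1 ∨ x4)   [distribution]
    = x1 ∧ ¬x4   [absorption]
E2: ¬x2 ∧ (¬(x2 ∧ x2) ∨ x1)
    = ¬x2 ∧ (¬x2 ∨ x1)   [idempotence]
    = ¬x2   [absorption]
These differ: at x1=0, x2=0, x4=0, E1 = 0 but E2 = 1.

No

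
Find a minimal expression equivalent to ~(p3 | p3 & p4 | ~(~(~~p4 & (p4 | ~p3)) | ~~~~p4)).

~(p3 | p3 & p4 | ~(~(~~p4 & (p4 | ~p3)) | ~~~~p4))
= ~(p3 | ~(~(~~p4 & (p4 | ~p3)) | ~~~~p4))   — absorption
= ~(p3 | ~(~(p4 & (p4 | ~p3)) | ~~~~p4))   — double negation
= ~(p3 | p4 & (p4 | ~p3) & ~~~p4)   — De Morgan
= ~(p3 | p4 & ~~~p4)   — absorption
= ~(p3 | p4 & ~p4)   — double negation
= ~p3   — complement / identity

~p3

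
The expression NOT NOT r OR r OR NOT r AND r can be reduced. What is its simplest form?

r

NOT NOT r OR r OR NOT r AND r
= NOT NOT r OR r   (complement / identity)
= r OR r   (double negation)
= r   (idempotence)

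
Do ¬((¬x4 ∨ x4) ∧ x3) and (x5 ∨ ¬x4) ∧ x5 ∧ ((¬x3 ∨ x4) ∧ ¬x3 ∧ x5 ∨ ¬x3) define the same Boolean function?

E1: ¬((¬x4 ∨ x4) ∧ x3)
    = ¬x3
E2: (x5 ∨ ¬x4) ∧ x5 ∧ ((¬x3 ∨ x4) ∧ ¬x3 ∧ x5 ∨ ¬x3)
    = (x5 ∨ ¬x4) ∧ x5 ∧ (¬x3 ∧ x5 ∨ ¬x3)
    = (x5 ∨ ¬x4) ∧ x5 ∧ ¬x3
    = x5 ∧ ¬x3
These differ: at x3=0, x4=0, x5=0, E1 = 1 but E2 = 0.

No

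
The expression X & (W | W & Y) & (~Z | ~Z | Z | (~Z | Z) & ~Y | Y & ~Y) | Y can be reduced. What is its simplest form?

X & (W | W & Y) & (~Z | ~Z | Z | (~Z | Z) & ~Y | Y & ~Y) | Y
= X & (W | W & Y) & (~Z | ~Z | Z | (~Z | Z) & ~Y) | Y   (complement / identity)
= X & (W | W & Y) & (~Z | Z | (~Z | Z) & ~Y) | Y   (idempotence)
= X & (W | W & Y) & (~Z | Z) | Y   (absorption)
= X & (W | W & Y) | Y   (complement / identity)
= X & W | Y   (absorption)

X & W | Y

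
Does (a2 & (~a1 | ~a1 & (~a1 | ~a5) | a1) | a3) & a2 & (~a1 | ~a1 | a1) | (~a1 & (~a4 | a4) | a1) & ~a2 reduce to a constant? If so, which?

yes, True

(a2 & (~a1 | ~a1 & (~a1 | ~a5) | a1) | a3) & a2 & (~a1 | ~a1 | a1) | (~a1 & (~a4 | a4) | a1) & ~a2
= (a2 & (~a1 | ~a1 | a1) | a3) & a2 & (~a1 | ~a1 | a1) | (~a1 & (~a4 | a4) | a1) & ~a2
= a2 & (~a1 | ~a1 | a1) | (~a1 & (~a4 | a4) | a1) & ~a2
= a2 & (~a1 | a1) | (~a1 & (~a4 | a4) | a1) & ~a2
= a2 & (~a1 | a1) | (~a1 | a1) & ~a2
= ~a1 | a1
= 1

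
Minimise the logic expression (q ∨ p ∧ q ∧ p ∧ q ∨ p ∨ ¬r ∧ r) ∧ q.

(q ∨ p ∧ q ∧ p ∧ q ∨ p ∨ ¬r ∧ r) ∧ q
= (q ∨ p ∧ q ∨ p ∨ ¬r ∧ r) ∧ q
= (q ∨ p ∨ ¬r ∧ r) ∧ q
= (q ∨ p) ∧ q
= q

q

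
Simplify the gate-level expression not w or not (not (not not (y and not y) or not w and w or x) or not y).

not w or not (not (not not (y and not y) or not w and w or x) or not y)
= not w or not (not (not not (y and not y) or x) or not y)   [complement / identity]
= not w or not (not (y and not y or x) or not y)   [double negation]
= not w or not (not x or not y)   [complement / identity]
= not w or x and y   [De Morgan]

not w or x and y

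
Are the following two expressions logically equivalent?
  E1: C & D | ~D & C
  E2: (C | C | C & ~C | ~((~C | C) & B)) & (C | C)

E1: C & D | ~D & C
    = C   [distribution]
E2: (C | C | C & ~C | ~((~C | C) & B)) & (C | C)
    = (C | C | ~((~C | C) & B)) & (C | C)   [complement / identity]
    = (C | C | ~B) & (C | C)   [complement / identity]
    = C | C   [absorption]
    = C   [idempotence]
Both reduce to C, so they are equivalent.

Yes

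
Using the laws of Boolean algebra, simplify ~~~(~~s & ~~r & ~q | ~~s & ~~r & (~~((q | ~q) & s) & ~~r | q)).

~s | ~r

~~~(~~s & ~~r & ~q | ~~s & ~~r & (~~((q | ~q) & s) & ~~r | q))
= ~(~~s & ~~r & ~q | ~~s & ~~r & (~~((q | ~q) & s) & ~~r | q))
= ~(~~s & ~~r & ~q | ~~s & ~~r & (~~s & ~~r | q))
= ~(~~s & ~~r & ~q | ~~s & ~~r)
= ~(~~s & ~~r)
= ~s | ~r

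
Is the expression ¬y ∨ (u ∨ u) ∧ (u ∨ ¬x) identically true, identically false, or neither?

¬y ∨ (u ∨ u) ∧ (u ∨ ¬x)
= ¬y ∨ u ∧ ¬x ∨ u   (distribution)
= ¬y ∨ u   (absorption)
This depends on u, y, so it is not a constant.

neither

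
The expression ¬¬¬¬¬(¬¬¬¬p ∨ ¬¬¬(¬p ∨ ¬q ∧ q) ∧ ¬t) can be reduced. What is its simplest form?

¬p

¬¬¬¬¬(¬¬¬¬p ∨ ¬¬¬(¬p ∨ ¬q ∧ q) ∧ ¬t)
= ¬¬¬¬¬(¬¬¬¬p ∨ ¬¬¬¬p ∧ ¬t)   (complement / identity)
= ¬¬¬(¬¬¬¬p ∨ ¬¬¬¬p ∧ ¬t)   (double negation)
= ¬¬¬¬¬¬¬p   (absorption)
= ¬¬¬¬¬p   (double negation)
= ¬¬¬p   (double negation)
= ¬p   (double negation)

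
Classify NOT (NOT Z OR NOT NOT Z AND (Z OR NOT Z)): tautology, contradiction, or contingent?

contradiction

NOT (NOT Z OR NOT NOT Z AND (Z OR NOT Z))
= NOT (NOT Z OR NOT NOT Z)
= Z AND NOT Z
= FALSE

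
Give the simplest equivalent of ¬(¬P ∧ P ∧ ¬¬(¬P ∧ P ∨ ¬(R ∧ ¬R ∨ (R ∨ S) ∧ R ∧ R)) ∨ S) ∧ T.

¬(¬P ∧ P ∧ ¬¬(¬P ∧ P ∨ ¬(R ∧ ¬R ∨ (R ∨ S) ∧ R ∧ R)) ∨ S) ∧ T
= ¬(¬P ∧ P ∧ (¬P ∧ P ∨ ¬(R ∧ ¬R ∨ (R ∨ S) ∧ R ∧ R)) ∨ S) ∧ T   (double negation)
= ¬(¬P ∧ P ∧ (¬P ∧ P ∨ ¬(R ∧ ¬R ∨ R ∧ R)) ∨ S) ∧ T   (absorption)
= ¬(¬P ∧ P ∧ (¬P ∧ P ∨ ¬R) ∨ S) ∧ T   (distribution)
= ¬(¬P ∧ P ∨ S) ∧ T   (absorption)
= ¬S ∧ T   (complement / identity)

¬S ∧ T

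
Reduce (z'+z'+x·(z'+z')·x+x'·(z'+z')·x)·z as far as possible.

(z'+z'+x·(z'+z')·x+x'·(z'+z')·x)·z
= (z'+z'+(z'+z')·x)·z   (distribution)
= (z'+z')·z   (absorption)
= z'·z   (idempotence)
= 0   (complement)

0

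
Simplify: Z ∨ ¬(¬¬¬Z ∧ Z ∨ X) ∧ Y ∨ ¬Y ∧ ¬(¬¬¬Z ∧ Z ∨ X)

Z ∨ ¬(¬¬¬Z ∧ Z ∨ X) ∧ Y ∨ ¬Y ∧ ¬(¬¬¬Z ∧ Z ∨ X)
= Z ∨ ¬(¬¬¬Z ∧ Z ∨ X)   (distribution)
= Z ∨ ¬(¬Z ∧ Z ∨ X)   (double negation)
= Z ∨ ¬X   (complement / identity)

Z ∨ ¬X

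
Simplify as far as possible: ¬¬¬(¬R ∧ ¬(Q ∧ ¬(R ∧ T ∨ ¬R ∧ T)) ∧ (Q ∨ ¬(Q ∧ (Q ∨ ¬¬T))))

¬¬¬(¬R ∧ ¬(Q ∧ ¬(R ∧ T ∨ ¬R ∧ T)) ∧ (Q ∨ ¬(Q ∧ (Q ∨ ¬¬T))))
= ¬¬¬(¬R ∧ ¬(Q ∧ ¬(R ∧ T ∨ ¬R ∧ T)) ∧ (Q ∨ ¬(Q ∧ (Q ∨ T))))
= ¬¬¬(¬R ∧ ¬(Q ∧ ¬T) ∧ (Q ∨ ¬(Q ∧ (Q ∨ T))))
= ¬¬¬(¬R ∧ ¬(Q ∧ ¬T) ∧ (Q ∨ ¬Q))
= ¬¬¬(¬R ∧ ¬(Q ∧ ¬T))
= ¬(¬R ∧ ¬(Q ∧ ¬T))
= R ∨ Q ∧ ¬T

R ∨ Q ∧ ¬T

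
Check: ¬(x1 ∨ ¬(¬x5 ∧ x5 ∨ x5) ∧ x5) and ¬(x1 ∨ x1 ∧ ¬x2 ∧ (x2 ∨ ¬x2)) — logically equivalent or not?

Yes

E1: ¬(x1 ∨ ¬(¬x5 ∧ x5 ∨ x5) ∧ x5)
    = ¬(x1 ∨ ¬x5 ∧ x5)   (complement / identity)
    = ¬x1   (complement / identity)
E2: ¬(x1 ∨ x1 ∧ ¬x2 ∧ (x2 ∨ ¬x2))
    = ¬(x1 ∨ x1 ∧ ¬x2)   (complement / identity)
    = ¬x1   (absorption)
Both reduce to ¬x1, so they are equivalent.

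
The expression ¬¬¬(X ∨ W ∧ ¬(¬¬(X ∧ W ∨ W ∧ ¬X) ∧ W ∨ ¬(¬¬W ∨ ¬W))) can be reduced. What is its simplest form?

¬X

¬¬¬(X ∨ W ∧ ¬(¬¬(X ∧ W ∨ W ∧ ¬X) ∧ W ∨ ¬(¬¬W ∨ ¬W)))
= ¬¬¬(X ∨ W ∧ ¬(¬¬W ∧ W ∨ ¬(¬¬W ∨ ¬W)))   [distribution]
= ¬¬¬(X ∨ W ∧ ¬(¬¬W ∧ W ∨ ¬W ∧ W))   [De Morgan]
= ¬(X ∨ W ∧ ¬(¬¬W ∧ W ∨ ¬W ∧ W))   [double negation]
= ¬(X ∨ W ∧ ¬(W ∧ W ∨ ¬W ∧ W))   [double negation]
= ¬(X ∨ W ∧ ¬W)   [distribution]
= ¬X   [complement / identity]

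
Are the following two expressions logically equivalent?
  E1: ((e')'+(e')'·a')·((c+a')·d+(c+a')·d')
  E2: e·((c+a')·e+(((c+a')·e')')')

E1: ((e')'+(e')'·a')·((c+a')·d+(c+a')·d')
    = (e')'·((c+a')·d+(c+a')·d')   [absorption]
    = (e')'·(c+a')   [distribution]
    = e·(c+a')   [double negation]
E2: e·((c+a')·e+(((c+a')·e')')')
    = e·((c+a')·e+(c+a')·e')   [double negation]
    = e·(c+a')   [distribution]
Both reduce to e·(c+a'), so they are equivalent.

Yes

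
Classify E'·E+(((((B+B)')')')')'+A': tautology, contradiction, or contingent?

E'·E+(((((B+B)')')')')'+A'
= E'·E+(((B+B)')')'+A'   (double negation)
= E'·E+(B+B)'+A'   (double negation)
= E'·E+B'+A'   (idempotence)
= B'+A'   (complement / identity)
This depends on A, B, so it is not a constant.

contingent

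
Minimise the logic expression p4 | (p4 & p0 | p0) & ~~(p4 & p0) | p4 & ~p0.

p4

p4 | (p4 & p0 | p0) & ~~(p4 & p0) | p4 & ~p0
= p4 | (p4 & p0 | p0) & p4 & p0 | p4 & ~p0   — double negation
= p4 | p4 & p0 | p4 & ~p0   — absorption
= p4 | p4 & ~p0   — absorption
= p4   — absorption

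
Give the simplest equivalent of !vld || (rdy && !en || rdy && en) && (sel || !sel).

!vld || rdy

!vld || (rdy && !en || rdy && en) && (sel || !sel)
= !vld || rdy && !en || rdy && en
= !vld || rdy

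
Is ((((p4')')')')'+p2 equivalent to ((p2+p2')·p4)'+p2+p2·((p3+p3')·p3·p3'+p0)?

E1: ((((p4')')')')'+p2
    = ((p4')')'+p2   (double negation)
    = p4'+p2   (double negation)
E2: ((p2+p2')·p4)'+p2+p2·((p3+p3')·p3·p3'+p0)
    = ((p2+p2')·p4)'+p2+p2·(p3·p3'+p0)   (complement / identity)
    = p4'+p2+p2·(p3·p3'+p0)   (complement / identity)
    = p4'+p2+p2·p0   (complement / identity)
    = p4'+p2   (absorption)
Both reduce to p4'+p2, so they are equivalent.

Yes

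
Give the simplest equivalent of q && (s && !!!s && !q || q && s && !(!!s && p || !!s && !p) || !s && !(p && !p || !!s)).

q && (s && !!!s && !q || q && s && !(!!s && p || !!s && !p) || !s && !(p && !p || !!s))
= q && (s && !!!s && !q || q && s && !!!s || !s && !(p && !p || !!s))   — distribution
= q && (s && !!!s && !q || q && s && !!!s || !s && !!!s)   — complement / identity
= q && (s && !!!s && (!q || q) || !s && !!!s)   — distribution
= q && (s && !!!s || !s && !!!s)   — complement / identity
= q && !!!s   — distribution
= q && !s   — double negation

q && !s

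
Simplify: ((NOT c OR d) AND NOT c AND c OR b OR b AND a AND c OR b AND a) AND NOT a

b AND NOT a

((NOT c OR d) AND NOT c AND c OR b OR b AND a AND c OR b AND a) AND NOT a
= ((NOT c OR d) AND NOT c AND c OR b OR b AND a) AND NOT a   (absorption)
= (NOT c AND c OR b OR b AND a) AND NOT a   (absorption)
= (NOT c AND c OR b) AND NOT a   (absorption)
= b AND NOT a   (complement / identity)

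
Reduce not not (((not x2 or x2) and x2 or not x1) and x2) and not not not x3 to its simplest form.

not not (((not x2 or x2) and x2 or not x1) and x2) and not not not x3
= not not ((x2 or not x1) and x2) and not not not x3   — complement / identity
= not not ((x2 or not x1) and x2) and not x3   — double negation
= not not x2 and not x3   — absorption
= x2 and not x3   — double negation

x2 and not x3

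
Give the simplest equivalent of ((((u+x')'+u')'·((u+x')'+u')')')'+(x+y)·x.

u+x

((((u+x')'+u')'·((u+x')'+u')')')'+(x+y)·x
= ((((u+x')'+u')'·((u+x')'+u')')')'+x   (absorption)
= ((u+x')'+u'+(u+x')'+u')'+x   (De Morgan)
= ((u+x')'+u')'+x   (idempotence)
= (u+x')·u+x   (De Morgan)
= u+x   (absorption)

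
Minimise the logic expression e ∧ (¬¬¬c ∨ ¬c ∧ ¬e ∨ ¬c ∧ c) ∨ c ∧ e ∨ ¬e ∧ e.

e ∧ (¬¬¬c ∨ ¬c ∧ ¬e ∨ ¬c ∧ c) ∨ c ∧ e ∨ ¬e ∧ e
= e ∧ (¬c ∨ ¬c ∧ ¬e ∨ ¬c ∧ c) ∨ c ∧ e ∨ ¬e ∧ e
= e ∧ (¬c ∨ ¬c ∧ ¬e ∨ ¬c ∧ c) ∨ c ∧ e
= e ∧ (¬c ∨ ¬c ∧ c) ∨ c ∧ e
= e ∧ ¬c ∨ c ∧ e
= e

e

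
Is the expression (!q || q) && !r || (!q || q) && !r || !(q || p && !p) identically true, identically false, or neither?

neither

(!q || q) && !r || (!q || q) && !r || !(q || p && !p)
= (!q || q) && !r || !(q || p && !p)
= (!q || q) && !r || !q
= !r || !q
This depends on q, r, so it is not a constant.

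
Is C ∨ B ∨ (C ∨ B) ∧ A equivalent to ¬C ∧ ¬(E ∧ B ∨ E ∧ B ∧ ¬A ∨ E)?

No

E1: C ∨ B ∨ (C ∨ B) ∧ A
    = C ∨ B   [absorption]
E2: ¬C ∧ ¬(E ∧ B ∨ E ∧ B ∧ ¬A ∨ E)
    = ¬C ∧ ¬(E ∧ B ∨ E)   [absorption]
    = ¬C ∧ ¬E   [absorption]
These differ: at A=0, B=1, C=1, E=1, E1 = 1 but E2 = 0.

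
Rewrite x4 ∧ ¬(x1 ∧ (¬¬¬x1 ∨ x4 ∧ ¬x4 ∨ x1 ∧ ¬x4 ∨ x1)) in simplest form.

x4 ∧ ¬x1

x4 ∧ ¬(x1 ∧ (¬¬¬x1 ∨ x4 ∧ ¬x4 ∨ x1 ∧ ¬x4 ∨ x1))
= x4 ∧ ¬(x1 ∧ (¬¬¬x1 ∨ x1 ∧ ¬x4 ∨ x1))   (complement / identity)
= x4 ∧ ¬(x1 ∧ (¬x1 ∨ x1 ∧ ¬x4 ∨ x1))   (double negation)
= x4 ∧ ¬(x1 ∧ (¬x1 ∨ x1))   (absorption)
= x4 ∧ ¬x1   (complement / identity)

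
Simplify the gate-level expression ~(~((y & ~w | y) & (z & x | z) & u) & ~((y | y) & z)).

~(~((y & ~w | y) & (z & x | z) & u) & ~((y | y) & z))
= ~(~((y & ~w | y) & z & u) & ~((y | y) & z))   (absorption)
= ~(~(y & z & u) & ~((y | y) & z))   (absorption)
= y & z & u | (y | y) & z   (De Morgan)
= y & z & u | y & z   (idempotence)
= y & z   (absorption)

y & z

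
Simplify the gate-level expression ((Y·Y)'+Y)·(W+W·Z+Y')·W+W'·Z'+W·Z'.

((Y·Y)'+Y)·(W+W·Z+Y')·W+W'·Z'+W·Z'
= (Y'+Y)·(W+W·Z+Y')·W+W'·Z'+W·Z'   [idempotence]
= (W+W·Z+Y')·W+W'·Z'+W·Z'   [complement / identity]
= (W+Y')·W+W'·Z'+W·Z'   [absorption]
= (W+Y')·W+Z'   [distribution]
= W+Z'   [absorption]

W+Z'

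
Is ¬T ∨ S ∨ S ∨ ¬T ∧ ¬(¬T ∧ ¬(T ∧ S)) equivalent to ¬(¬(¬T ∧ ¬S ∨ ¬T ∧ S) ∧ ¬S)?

E1: ¬T ∨ S ∨ S ∨ ¬T ∧ ¬(¬T ∧ ¬(T ∧ S))
    = ¬T ∨ S ∨ S ∨ ¬T ∧ (T ∨ T ∧ S)   — De Morgan
    = ¬T ∨ S ∨ S ∨ ¬T ∧ T   — absorption
    = ¬T ∨ S ∨ S   — complement / identity
    = ¬T ∨ S   — idempotence
E2: ¬(¬(¬T ∧ ¬S ∨ ¬T ∧ S) ∧ ¬S)
    = ¬T ∧ ¬S ∨ ¬T ∧ S ∨ S   — De Morgan
    = ¬T ∨ S   — distribution
Both reduce to ¬T ∨ S, so they are equivalent.

Yes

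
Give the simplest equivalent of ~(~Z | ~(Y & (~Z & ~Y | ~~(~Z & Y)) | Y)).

~(~Z | ~(Y & (~Z & ~Y | ~~(~Z & Y)) | Y))
= ~(~Z | ~(Y & (~Z & ~Y | ~Z & Y) | Y))
= Z & (Y & (~Z & ~Y | ~Z & Y) | Y)
= Z & (Y & ~Z | Y)
= Z & Y

Z & Y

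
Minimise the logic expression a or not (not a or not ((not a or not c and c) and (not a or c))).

a

a or not (not a or not ((not a or not c and c) and (not a or c)))
= a or a and (not a or not c and c) and (not a or c)   — De Morgan
= a or a and not a and (not a or c)   — complement / identity
= a or a and not a   — absorption
= a   — complement / identity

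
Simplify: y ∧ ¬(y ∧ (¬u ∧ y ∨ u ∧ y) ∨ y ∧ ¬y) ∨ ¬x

¬x

y ∧ ¬(y ∧ (¬u ∧ y ∨ u ∧ y) ∨ y ∧ ¬y) ∨ ¬x
= y ∧ ¬(y ∧ y ∨ y ∧ ¬y) ∨ ¬x   (distribution)
= y ∧ ¬y ∨ ¬x   (distribution)
= ¬x   (complement / identity)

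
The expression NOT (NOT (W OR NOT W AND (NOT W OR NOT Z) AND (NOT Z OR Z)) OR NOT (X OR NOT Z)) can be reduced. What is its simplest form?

X OR NOT Z

NOT (NOT (W OR NOT W AND (NOT W OR NOT Z) AND (NOT Z OR Z)) OR NOT (X OR NOT Z))
= NOT (NOT (W OR NOT W AND (NOT W OR NOT Z)) OR NOT (X OR NOT Z))   (complement / identity)
= (W OR NOT W AND (NOT W OR NOT Z)) AND (X OR NOT Z)   (De Morgan)
= (W OR NOT W) AND (X OR NOT Z)   (absorption)
= X OR NOT Z   (complement / identity)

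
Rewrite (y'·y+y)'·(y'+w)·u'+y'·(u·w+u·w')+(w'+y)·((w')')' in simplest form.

(y'·y+y)'·(y'+w)·u'+y'·(u·w+u·w')+(w'+y)·((w')')'
= y'·(y'+w)·u'+y'·(u·w+u·w')+(w'+y)·((w')')'   — complement / identity
= y'·(y'+w)·u'+y'·u+(w'+y)·((w')')'   — distribution
= y'·(y'+w)·u'+y'·u+(w'+y)·w'   — double negation
= y'·u'+y'·u+(w'+y)·w'   — absorption
= y'·u'+y'·u+w'   — absorption
= y'+w'   — distribution

y'+w'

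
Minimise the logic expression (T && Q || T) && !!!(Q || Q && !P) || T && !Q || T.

T

(T && Q || T) && !!!(Q || Q && !P) || T && !Q || T
= (T && Q || T) && !!!Q || T && !Q || T   (absorption)
= T && !!!Q || T && !Q || T   (absorption)
= T && !!!Q || T   (absorption)
= T && !Q || T   (double negation)
= T   (absorption)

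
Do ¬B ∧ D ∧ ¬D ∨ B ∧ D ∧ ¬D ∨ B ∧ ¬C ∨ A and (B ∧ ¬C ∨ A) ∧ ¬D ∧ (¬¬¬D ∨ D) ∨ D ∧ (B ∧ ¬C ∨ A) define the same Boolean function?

E1: ¬B ∧ D ∧ ¬D ∨ B ∧ D ∧ ¬D ∨ B ∧ ¬C ∨ A
    = D ∧ ¬D ∨ B ∧ ¬C ∨ A   — distribution
    = B ∧ ¬C ∨ A   — complement / identity
E2: (B ∧ ¬C ∨ A) ∧ ¬D ∧ (¬¬¬D ∨ D) ∨ D ∧ (B ∧ ¬C ∨ A)
    = (B ∧ ¬C ∨ A) ∧ ¬D ∧ (¬D ∨ D) ∨ D ∧ (B ∧ ¬C ∨ A)   — double negation
    = (B ∧ ¬C ∨ A) ∧ ¬D ∨ D ∧ (B ∧ ¬C ∨ A)   — complement / identity
    = B ∧ ¬C ∨ A   — distribution
Both reduce to B ∧ ¬C ∨ A, so they are equivalent.

Yes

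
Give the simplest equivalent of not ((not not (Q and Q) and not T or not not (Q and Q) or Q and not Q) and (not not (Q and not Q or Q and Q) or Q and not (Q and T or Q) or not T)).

not ((not not (Q and Q) and not T or not not (Q and Q) or Q and not Q) and (not not (Q and not Q or Q and Q) or Q and not (Q and T or Q) or not T))
= not ((not not (Q and Q) and not T or not not (Q and Q) or Q and not Q) and (not not (Q and not Q or Q and Q) or Q and not Q or not T))   (absorption)
= not ((not not (Q and Q) and not T or not not (Q and Q) or Q and not Q) and (not not (Q and Q) or Q and not Q or not T))   (complement / identity)
= not ((not not (Q and Q) or Q and not Q) and (not not (Q and Q) or Q and not Q or not T))   (absorption)
= not (not not (Q and Q) or Q and not Q)   (absorption)
= not (Q and Q or Q and not Q)   (double negation)
= not Q   (distribution)

not Q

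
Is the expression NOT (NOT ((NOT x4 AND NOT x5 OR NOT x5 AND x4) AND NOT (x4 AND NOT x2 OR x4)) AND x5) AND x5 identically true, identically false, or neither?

identically false

NOT (NOT ((NOT x4 AND NOT x5 OR NOT x5 AND x4) AND NOT (x4 AND NOT x2 OR x4)) AND x5) AND x5
= NOT (NOT ((NOT x4 AND NOT x5 OR NOT x5 AND x4) AND NOT x4) AND x5) AND x5
= NOT (NOT (NOT x5 AND NOT x4) AND x5) AND x5
= NOT ((x5 OR x4) AND x5) AND x5
= NOT x5 AND x5
= FALSE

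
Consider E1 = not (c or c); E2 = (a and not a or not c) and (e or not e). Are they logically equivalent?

Yes

E1: not (c or c)
    = not c   — idempotence
E2: (a and not a or not c) and (e or not e)
    = a and not a or not c   — complement / identity
    = not c   — complement / identity
Both reduce to not c, so they are equivalent.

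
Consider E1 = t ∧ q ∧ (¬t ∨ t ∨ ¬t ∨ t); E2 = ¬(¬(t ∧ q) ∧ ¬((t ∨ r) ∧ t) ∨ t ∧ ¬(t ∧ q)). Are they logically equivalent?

Yes

E1: t ∧ q ∧ (¬t ∨ t ∨ ¬t ∨ t)
    = t ∧ q ∧ (¬t ∨ t)   [idempotence]
    = t ∧ q   [complement / identity]
E2: ¬(¬(t ∧ q) ∧ ¬((t ∨ r) ∧ t) ∨ t ∧ ¬(t ∧ q))
    = ¬(¬(t ∧ q) ∧ ¬t ∨ t ∧ ¬(t ∧ q))   [absorption]
    = ¬¬(t ∧ q)   [distribution]
    = t ∧ q   [double negation]
Both reduce to t ∧ q, so they are equivalent.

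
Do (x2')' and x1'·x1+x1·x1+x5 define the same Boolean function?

E1: (x2')'
    = x2
E2: x1'·x1+x1·x1+x5
    = x1+x5
These differ: at x1=0, x2=0, x5=1, E1 = 0 but E2 = 1.

No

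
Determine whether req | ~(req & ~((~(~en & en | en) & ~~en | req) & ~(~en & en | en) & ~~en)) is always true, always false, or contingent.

req | ~(req & ~((~(~en & en | en) & ~~en | req) & ~(~en & en | en) & ~~en))
= req | ~(req & ~(~(~en & en | en) & ~~en))   [absorption]
= req | ~(req & ~(~en & ~~en))   [complement / identity]
= req | ~(req & (en | ~en))   [De Morgan]
= req | ~req   [complement / identity]
= 1   [complement]

always true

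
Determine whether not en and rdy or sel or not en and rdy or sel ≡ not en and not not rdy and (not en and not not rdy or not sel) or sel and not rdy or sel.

E1: not en and rdy or sel or not en and rdy or sel
    = not en and rdy or sel   — idempotence
E2: not en and not not rdy and (not en and not not rdy or not sel) or sel and not rdy or sel
    = not en and not not rdy or sel and not rdy or sel   — absorption
    = not en and not not rdy or sel   — absorption
    = not en and rdy or sel   — double negation
Both reduce to not en and rdy or sel, so they are equivalent.

Yes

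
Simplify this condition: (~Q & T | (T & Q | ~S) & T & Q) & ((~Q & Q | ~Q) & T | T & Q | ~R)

T

(~Q & T | (T & Q | ~S) & T & Q) & ((~Q & Q | ~Q) & T | T & Q | ~R)
= (~Q & T | T & Q) & ((~Q & Q | ~Q) & T | T & Q | ~R)   — absorption
= (~Q & T | T & Q) & (~Q & T | T & Q | ~R)   — complement / identity
= ~Q & T | T & Q   — absorption
= T   — distribution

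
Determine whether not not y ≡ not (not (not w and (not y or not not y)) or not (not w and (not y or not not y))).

E1: not not y
    = y   — double negation
E2: not (not (not w and (not y or not not y)) or not (not w and (not y or not not y)))
    = not not (not w and (not y or not not y))   — idempotence
    = not w and (not y or not not y)   — double negation
    = not w and (not y or y)   — double negation
    = not w   — complement / identity
These differ: at w=0, y=0, E1 = 0 but E2 = 1.

No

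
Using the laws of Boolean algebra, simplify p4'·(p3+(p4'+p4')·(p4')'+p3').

p4'

p4'·(p3+(p4'+p4')·(p4')'+p3')
= p4'·(p3+(p4'+p4')·p4+p3')   (double negation)
= p4'·(p3+p4'·p4+p3')   (idempotence)
= p4'·(p3+p3')   (complement / identity)
= p4'   (complement / identity)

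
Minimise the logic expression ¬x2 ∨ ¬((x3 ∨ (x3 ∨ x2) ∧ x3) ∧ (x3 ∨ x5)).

¬x2 ∨ ¬((x3 ∨ (x3 ∨ x2) ∧ x3) ∧ (x3 ∨ x5))
= ¬x2 ∨ ¬((x3 ∨ x3) ∧ (x3 ∨ x5))   [absorption]
= ¬x2 ∨ ¬(x3 ∨ x3 ∧ x5)   [distribution]
= ¬x2 ∨ ¬x3   [absorption]

¬x2 ∨ ¬x3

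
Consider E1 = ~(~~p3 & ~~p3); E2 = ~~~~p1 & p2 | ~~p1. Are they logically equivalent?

E1: ~(~~p3 & ~~p3)
    = ~p3 | ~p3
    = ~p3
E2: ~~~~p1 & p2 | ~~p1
    = ~~p1 & p2 | ~~p1
    = ~~p1
    = p1
These differ: at p1=0, p2=0, p3=0, E1 = 1 but E2 = 0.

No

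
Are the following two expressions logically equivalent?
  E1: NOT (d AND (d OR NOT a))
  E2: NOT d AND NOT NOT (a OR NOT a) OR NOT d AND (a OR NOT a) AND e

Yes

E1: NOT (d AND (d OR NOT a))
    = NOT d   [absorption]
E2: NOT d AND NOT NOT (a OR NOT a) OR NOT d AND (a OR NOT a) AND e
    = NOT d AND (a OR NOT a) OR NOT d AND (a OR NOT a) AND e   [double negation]
    = NOT d AND (a OR NOT a)   [absorption]
    = NOT d   [complement / identity]
Both reduce to NOT d, so they are equivalent.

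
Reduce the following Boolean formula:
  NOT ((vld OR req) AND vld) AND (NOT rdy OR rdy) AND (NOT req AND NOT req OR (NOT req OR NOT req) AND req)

NOT ((vld OR req) AND vld) AND (NOT rdy OR rdy) AND (NOT req AND NOT req OR (NOT req OR NOT req) AND req)
= NOT vld AND (NOT rdy OR rdy) AND (NOT req AND NOT req OR (NOT req OR NOT req) AND req)
= NOT vld AND (NOT req AND NOT req OR (NOT req OR NOT req) AND req)
= NOT vld AND (NOT req AND NOT req OR NOT req AND req)
= NOT vld AND NOT req

NOT vld AND NOT req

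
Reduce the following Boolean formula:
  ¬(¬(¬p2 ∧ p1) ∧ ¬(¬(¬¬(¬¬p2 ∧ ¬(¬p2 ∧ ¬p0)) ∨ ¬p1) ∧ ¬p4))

¬(¬(¬p2 ∧ p1) ∧ ¬(¬(¬¬(¬¬p2 ∧ ¬(¬p2 ∧ ¬p0)) ∨ ¬p1) ∧ ¬p4))
= ¬(¬(¬p2 ∧ p1) ∧ ¬(¬(¬(¬p2 ∨ ¬p2 ∧ ¬p0) ∨ ¬p1) ∧ ¬p4))
= ¬(¬(¬p2 ∧ p1) ∧ ¬((¬p2 ∨ ¬p2 ∧ ¬p0) ∧ p1 ∧ ¬p4))
= ¬(¬(¬p2 ∧ p1) ∧ ¬(¬p2 ∧ p1 ∧ ¬p4))
= ¬p2 ∧ p1 ∨ ¬p2 ∧ p1 ∧ ¬p4
= ¬p2 ∧ p1

¬p2 ∧ p1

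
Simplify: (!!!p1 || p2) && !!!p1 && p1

false

(!!!p1 || p2) && !!!p1 && p1
= !!!p1 && p1   [absorption]
= !p1 && p1   [double negation]
= false   [complement]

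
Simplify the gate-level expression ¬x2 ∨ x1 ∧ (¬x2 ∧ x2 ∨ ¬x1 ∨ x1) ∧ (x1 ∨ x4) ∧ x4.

¬x2 ∨ x1 ∧ x4

¬x2 ∨ x1 ∧ (¬x2 ∧ x2 ∨ ¬x1 ∨ x1) ∧ (x1 ∨ x4) ∧ x4
= ¬x2 ∨ x1 ∧ (¬x1 ∨ x1) ∧ (x1 ∨ x4) ∧ x4   (complement / identity)
= ¬x2 ∨ x1 ∧ (x1 ∨ x4) ∧ x4   (complement / identity)
= ¬x2 ∨ x1 ∧ x4   (absorption)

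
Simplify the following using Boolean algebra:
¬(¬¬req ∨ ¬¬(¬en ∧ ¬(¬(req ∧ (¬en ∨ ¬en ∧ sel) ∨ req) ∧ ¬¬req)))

¬(¬¬req ∨ ¬¬(¬en ∧ ¬(¬(req ∧ (¬en ∨ ¬en ∧ sel) ∨ req) ∧ ¬¬req)))
= ¬req ∧ ¬(¬en ∧ ¬(¬(req ∧ (¬en ∨ ¬en ∧ sel) ∨ req) ∧ ¬¬req))   (De Morgan)
= ¬req ∧ (en ∨ ¬(req ∧ (¬en ∨ ¬en ∧ sel) ∨ req) ∧ ¬¬req)   (De Morgan)
= ¬req ∧ (en ∨ ¬(req ∧ ¬en ∨ req) ∧ ¬¬req)   (absorption)
= ¬req ∧ (en ∨ ¬(req ∧ ¬en ∨ req) ∧ req)   (double negation)
= ¬req ∧ (en ∨ ¬req ∧ req)   (absorption)
= ¬req ∧ en   (complement / identity)

¬req ∧ en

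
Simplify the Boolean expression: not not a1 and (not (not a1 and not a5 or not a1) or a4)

a1

not not a1 and (not (not a1 and not a5 or not a1) or a4)
= not not a1 and (not not a1 or a4)   [absorption]
= not not a1   [absorption]
= a1   [double negation]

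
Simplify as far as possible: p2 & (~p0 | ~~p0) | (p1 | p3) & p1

p2 & (~p0 | ~~p0) | (p1 | p3) & p1
= p2 & (~p0 | p0) | (p1 | p3) & p1   (double negation)
= p2 | (p1 | p3) & p1   (complement / identity)
= p2 | p1   (absorption)

p2 | p1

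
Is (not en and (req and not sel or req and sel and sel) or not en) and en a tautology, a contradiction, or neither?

contradiction

(not en and (req and not sel or req and sel and sel) or not en) and en
= (not en and (req and not sel or req and sel) or not en) and en   — idempotence
= (not en and req or not en) and en   — distribution
= not en and en   — absorption
= False   — complement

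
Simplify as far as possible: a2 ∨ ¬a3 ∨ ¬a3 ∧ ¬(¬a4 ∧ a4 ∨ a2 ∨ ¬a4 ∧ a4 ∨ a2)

a2 ∨ ¬a3

a2 ∨ ¬a3 ∨ ¬a3 ∧ ¬(¬a4 ∧ a4 ∨ a2 ∨ ¬a4 ∧ a4 ∨ a2)
= a2 ∨ ¬a3 ∨ ¬a3 ∧ ¬(¬a4 ∧ a4 ∨ a2)
= a2 ∨ ¬a3 ∨ ¬a3 ∧ ¬a2
= a2 ∨ ¬a3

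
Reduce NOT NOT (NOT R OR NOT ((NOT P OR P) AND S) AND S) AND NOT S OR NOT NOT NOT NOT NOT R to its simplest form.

NOT NOT (NOT R OR NOT ((NOT P OR P) AND S) AND S) AND NOT S OR NOT NOT NOT NOT NOT R
= NOT NOT (NOT R OR NOT S AND S) AND NOT S OR NOT NOT NOT NOT NOT R   — complement / identity
= NOT NOT NOT R AND NOT S OR NOT NOT NOT NOT NOT R   — complement / identity
= NOT NOT NOT R AND NOT S OR NOT NOT NOT R   — double negation
= NOT NOT NOT R   — absorption
= NOT R   — double negation

NOT R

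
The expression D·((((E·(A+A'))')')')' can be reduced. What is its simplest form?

D·((((E·(A+A'))')')')'
= D·(((E')')')'   [complement / identity]
= D·(E')'   [double negation]
= D·E   [double negation]

D·E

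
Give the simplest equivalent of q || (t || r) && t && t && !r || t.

q || t

q || (t || r) && t && t && !r || t
= q || (t || r) && t && !r || t   — idempotence
= q || t && !r || t   — absorption
= q || t   — absorption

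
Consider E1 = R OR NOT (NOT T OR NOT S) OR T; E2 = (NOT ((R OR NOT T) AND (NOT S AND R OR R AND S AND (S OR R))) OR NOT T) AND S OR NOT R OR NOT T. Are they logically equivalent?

No

E1: R OR NOT (NOT T OR NOT S) OR T
    = R OR T AND S OR T   (De Morgan)
    = R OR T   (absorption)
E2: (NOT ((R OR NOT T) AND (NOT S AND R OR R AND S AND (S OR R))) OR NOT T) AND S OR NOT R OR NOT T
    = (NOT ((R OR NOT T) AND (NOT S AND R OR R AND S)) OR NOT T) AND S OR NOT R OR NOT T   (absorption)
    = (NOT ((R OR NOT T) AND R) OR NOT T) AND S OR NOT R OR NOT T   (distribution)
    = (NOT R OR NOT T) AND S OR NOT R OR NOT T   (absorption)
    = NOT R OR NOT T   (absorption)
These differ: at R=0, S=0, T=0, E1 = 0 but E2 = 1.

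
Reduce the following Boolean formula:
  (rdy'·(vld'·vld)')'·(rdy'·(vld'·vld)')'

rdy

(rdy'·(vld'·vld)')'·(rdy'·(vld'·vld)')'
= (rdy'·(vld'·vld)')'   — idempotence
= rdy+vld'·vld   — De Morgan
= rdy   — complement / identity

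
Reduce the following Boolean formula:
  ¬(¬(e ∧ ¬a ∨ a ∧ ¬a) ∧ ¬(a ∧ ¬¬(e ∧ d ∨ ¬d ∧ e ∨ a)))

e ∨ a

¬(¬(e ∧ ¬a ∨ a ∧ ¬a) ∧ ¬(a ∧ ¬¬(e ∧ d ∨ ¬d ∧ e ∨ a)))
= ¬(¬(e ∧ ¬a ∨ a ∧ ¬a) ∧ ¬(a ∧ (e ∧ d ∨ ¬d ∧ e ∨ a)))   (double negation)
= ¬(¬(¬a ∧ (e ∨ a)) ∧ ¬(a ∧ (e ∧ d ∨ ¬d ∧ e ∨ a)))   (distribution)
= ¬a ∧ (e ∨ a) ∨ a ∧ (e ∧ d ∨ ¬d ∧ e ∨ a)   (De Morgan)
= ¬a ∧ (e ∨ a) ∨ a ∧ (e ∨ a)   (distribution)
= e ∨ a   (distribution)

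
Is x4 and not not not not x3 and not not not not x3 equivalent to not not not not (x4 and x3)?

E1: x4 and not not not not x3 and not not not not x3
    = x4 and not not not not x3   [idempotence]
    = x4 and not not x3   [double negation]
    = x4 and x3   [double negation]
E2: not not not not (x4 and x3)
    = not not (x4 and x3)   [double negation]
    = x4 and x3   [double negation]
Both reduce to x4 and x3, so they are equivalent.

Yes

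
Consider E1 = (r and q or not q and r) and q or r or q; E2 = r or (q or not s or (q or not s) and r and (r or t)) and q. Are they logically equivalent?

E1: (r and q or not q and r) and q or r or q
    = r and q or r or q
    = r or q
E2: r or (q or not s or (q or not s) and r and (r or t)) and q
    = r or (q or not s or (q or not s) and r) and q
    = r or (q or not s) and q
    = r or q
Both reduce to r or q, so they are equivalent.

Yes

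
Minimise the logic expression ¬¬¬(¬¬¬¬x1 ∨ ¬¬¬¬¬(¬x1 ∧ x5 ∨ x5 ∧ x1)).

¬x1 ∧ x5

¬¬¬(¬¬¬¬x1 ∨ ¬¬¬¬¬(¬x1 ∧ x5 ∨ x5 ∧ x1))
= ¬¬¬(¬¬¬¬x1 ∨ ¬¬¬(¬x1 ∧ x5 ∨ x5 ∧ x1))   — double negation
= ¬¬(¬¬¬x1 ∧ ¬¬(¬x1 ∧ x5 ∨ x5 ∧ x1))   — De Morgan
= ¬(¬¬x1 ∨ ¬(¬x1 ∧ x5 ∨ x5 ∧ x1))   — De Morgan
= ¬(¬¬x1 ∨ ¬x5)   — distribution
= ¬x1 ∧ x5   — De Morgan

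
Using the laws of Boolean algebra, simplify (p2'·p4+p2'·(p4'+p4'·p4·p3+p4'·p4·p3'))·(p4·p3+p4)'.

(p2'·p4+p2'·(p4'+p4'·p4·p3+p4'·p4·p3'))·(p4·p3+p4)'
= (p2'·p4+p2'·(p4'+p4'·p4))·(p4·p3+p4)'   — distribution
= (p2'·p4+p2'·(p4'+p4'·p4))·p4'   — absorption
= (p2'·p4+p2'·p4')·p4'   — complement / identity
= p2'·p4'   — distribution

p2'·p4'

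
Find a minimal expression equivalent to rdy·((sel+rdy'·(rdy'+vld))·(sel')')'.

rdy·sel'

rdy·((sel+rdy'·(rdy'+vld))·(sel')')'
= rdy·((sel+rdy')·(sel')')'   [absorption]
= rdy·((sel+rdy')·sel)'   [double negation]
= rdy·sel'   [absorption]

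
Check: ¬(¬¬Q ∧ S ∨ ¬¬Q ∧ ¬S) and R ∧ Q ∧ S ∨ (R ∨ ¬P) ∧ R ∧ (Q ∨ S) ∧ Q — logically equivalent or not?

No

E1: ¬(¬¬Q ∧ S ∨ ¬¬Q ∧ ¬S)
    = ¬¬¬Q   [distribution]
    = ¬Q   [double negation]
E2: R ∧ Q ∧ S ∨ (R ∨ ¬P) ∧ R ∧ (Q ∨ S) ∧ Q
    = R ∧ Q ∧ S ∨ (R ∨ ¬P) ∧ R ∧ Q   [absorption]
    = R ∧ Q ∧ S ∨ R ∧ Q   [absorption]
    = R ∧ Q   [absorption]
These differ: at P=0, Q=0, R=1, S=0, E1 = 1 but E2 = 0.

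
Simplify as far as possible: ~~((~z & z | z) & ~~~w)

z & ~w

~~((~z & z | z) & ~~~w)
= ~~(z & ~~~w)   — complement / identity
= ~~(z & ~w)   — double negation
= z & ~w   — double negation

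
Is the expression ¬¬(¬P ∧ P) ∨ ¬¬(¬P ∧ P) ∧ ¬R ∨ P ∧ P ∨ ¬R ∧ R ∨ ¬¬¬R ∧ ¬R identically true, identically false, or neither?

neither

¬¬(¬P ∧ P) ∨ ¬¬(¬P ∧ P) ∧ ¬R ∨ P ∧ P ∨ ¬R ∧ R ∨ ¬¬¬R ∧ ¬R
= ¬¬(¬P ∧ P) ∨ P ∧ P ∨ ¬R ∧ R ∨ ¬¬¬R ∧ ¬R   (absorption)
= ¬P ∧ P ∨ P ∧ P ∨ ¬R ∧ R ∨ ¬¬¬R ∧ ¬R   (double negation)
= P ∨ ¬R ∧ R ∨ ¬¬¬R ∧ ¬R   (distribution)
= P ∨ ¬R ∧ R ∨ ¬R ∧ ¬R   (double negation)
= P ∨ ¬R   (distribution)
This depends on P, R, so it is not a constant.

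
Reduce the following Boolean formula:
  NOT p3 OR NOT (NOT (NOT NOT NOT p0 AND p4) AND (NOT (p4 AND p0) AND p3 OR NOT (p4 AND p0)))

NOT p3 OR p4

NOT p3 OR NOT (NOT (NOT NOT NOT p0 AND p4) AND (NOT (p4 AND p0) AND p3 OR NOT (p4 AND p0)))
= NOT p3 OR NOT (NOT (NOT NOT NOT p0 AND p4) AND NOT (p4 AND p0))   [absorption]
= NOT p3 OR NOT NOT NOT p0 AND p4 OR p4 AND p0   [De Morgan]
= NOT p3 OR NOT p0 AND p4 OR p4 AND p0   [double negation]
= NOT p3 OR p4   [distribution]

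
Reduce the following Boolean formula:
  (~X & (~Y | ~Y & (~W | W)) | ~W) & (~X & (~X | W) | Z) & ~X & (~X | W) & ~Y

(~X & (~Y | ~Y & (~W | W)) | ~W) & (~X & (~X | W) | Z) & ~X & (~X | W) & ~Y
= (~X & (~Y | ~Y & (~W | W)) | ~W) & ~X & (~X | W) & ~Y   [absorption]
= (~X & (~Y | ~Y) | ~W) & ~X & (~X | W) & ~Y   [complement / identity]
= (~X & ~Y | ~W) & ~X & (~X | W) & ~Y   [idempotence]
= (~X & ~Y | ~W) & ~X & ~Y   [absorption]
= ~X & ~Y   [absorption]

~X & ~Y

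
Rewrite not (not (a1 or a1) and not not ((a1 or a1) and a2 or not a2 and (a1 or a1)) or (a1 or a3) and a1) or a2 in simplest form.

not a1 or a2

not (not (a1 or a1) and not not ((a1 or a1) and a2 or not a2 and (a1 or a1)) or (a1 or a3) and a1) or a2
= not (not (a1 or a1) and not not (a1 or a1) or (a1 or a3) and a1) or a2   [distribution]
= not (not (a1 or a1) and not not a1 or (a1 or a3) and a1) or a2   [idempotence]
= not (not a1 and not not a1 or (a1 or a3) and a1) or a2   [idempotence]
= not (not a1 and a1 or (a1 or a3) and a1) or a2   [double negation]
= not (not a1 and a1 or a1) or a2   [absorption]
= not a1 or a2   [complement / identity]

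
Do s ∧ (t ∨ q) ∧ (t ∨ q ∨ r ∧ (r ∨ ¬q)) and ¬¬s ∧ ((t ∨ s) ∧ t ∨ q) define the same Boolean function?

Yes

E1: s ∧ (t ∨ q) ∧ (t ∨ q ∨ r ∧ (r ∨ ¬q))
    = s ∧ (t ∨ q) ∧ (t ∨ q ∨ r)   (absorption)
    = s ∧ (t ∨ q)   (absorption)
E2: ¬¬s ∧ ((t ∨ s) ∧ t ∨ q)
    = ¬¬s ∧ (t ∨ q)   (absorption)
    = s ∧ (t ∨ q)   (double negation)
Both reduce to s ∧ (t ∨ q), so they are equivalent.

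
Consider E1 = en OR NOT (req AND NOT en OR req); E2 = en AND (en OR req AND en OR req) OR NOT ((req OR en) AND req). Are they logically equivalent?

E1: en OR NOT (req AND NOT en OR req)
    = en OR NOT req   — absorption
E2: en AND (en OR req AND en OR req) OR NOT ((req OR en) AND req)
    = en AND (en OR req) OR NOT ((req OR en) AND req)   — absorption
    = en AND (en OR req) OR NOT req   — absorption
    = en OR NOT req   — absorption
Both reduce to en OR NOT req, so they are equivalent.

Yes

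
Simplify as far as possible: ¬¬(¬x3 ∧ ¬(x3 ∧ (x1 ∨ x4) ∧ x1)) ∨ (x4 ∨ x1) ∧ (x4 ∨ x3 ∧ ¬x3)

¬¬(¬x3 ∧ ¬(x3 ∧ (x1 ∨ x4) ∧ x1)) ∨ (x4 ∨ x1) ∧ (x4 ∨ x3 ∧ ¬x3)
= ¬¬(¬x3 ∧ ¬(x3 ∧ (x1 ∨ x4) ∧ x1)) ∨ (x4 ∨ x1) ∧ x4   [complement / identity]
= ¬¬(¬x3 ∧ ¬(x3 ∧ x1)) ∨ (x4 ∨ x1) ∧ x4   [absorption]
= ¬¬(¬x3 ∧ ¬(x3 ∧ x1)) ∨ x4   [absorption]
= ¬(x3 ∨ x3 ∧ x1) ∨ x4   [De Morgan]
= ¬x3 ∨ x4   [absorption]

¬x3 ∨ x4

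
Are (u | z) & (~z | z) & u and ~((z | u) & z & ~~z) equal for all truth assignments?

No

E1: (u | z) & (~z | z) & u
    = (u | z) & u   [complement / identity]
    = u   [absorption]
E2: ~((z | u) & z & ~~z)
    = ~((z | u) & z & z)   [double negation]
    = ~(z & z)   [absorption]
    = ~z   [idempotence]
These differ: at u=0, z=0, E1 = 0 but E2 = 1.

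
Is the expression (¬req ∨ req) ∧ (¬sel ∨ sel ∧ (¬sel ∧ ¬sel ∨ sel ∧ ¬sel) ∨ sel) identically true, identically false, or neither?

identically true

(¬req ∨ req) ∧ (¬sel ∨ sel ∧ (¬sel ∧ ¬sel ∨ sel ∧ ¬sel) ∨ sel)
= (¬req ∨ req) ∧ (¬sel ∨ sel ∧ ¬sel ∨ sel)   — distribution
= (¬req ∨ req) ∧ (¬sel ∨ sel)   — complement / identity
= ¬req ∨ req   — complement / identity
= True   — complement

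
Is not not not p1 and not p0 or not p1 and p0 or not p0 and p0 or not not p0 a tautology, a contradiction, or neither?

not not not p1 and not p0 or not p1 and p0 or not p0 and p0 or not not p0
= not not not p1 and not p0 or not p1 and p0 or not not p0   — complement / identity
= not not not p1 and not p0 or not p1 and p0 or p0   — double negation
= not p1 and not p0 or not p1 and p0 or p0   — double negation
= not p1 or p0   — distribution
This depends on p0, p1, so it is not a constant.

neither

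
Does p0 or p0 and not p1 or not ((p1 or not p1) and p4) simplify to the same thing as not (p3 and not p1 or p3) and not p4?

No

E1: p0 or p0 and not p1 or not ((p1 or not p1) and p4)
    = p0 or not ((p1 or not p1) and p4)   [absorption]
    = p0 or not p4   [complement / identity]
E2: not (p3 and not p1 or p3) and not p4
    = not p3 and not p4   [absorption]
These differ: at p0=1, p1=0, p3=1, p4=1, E1 = 1 but E2 = 0.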